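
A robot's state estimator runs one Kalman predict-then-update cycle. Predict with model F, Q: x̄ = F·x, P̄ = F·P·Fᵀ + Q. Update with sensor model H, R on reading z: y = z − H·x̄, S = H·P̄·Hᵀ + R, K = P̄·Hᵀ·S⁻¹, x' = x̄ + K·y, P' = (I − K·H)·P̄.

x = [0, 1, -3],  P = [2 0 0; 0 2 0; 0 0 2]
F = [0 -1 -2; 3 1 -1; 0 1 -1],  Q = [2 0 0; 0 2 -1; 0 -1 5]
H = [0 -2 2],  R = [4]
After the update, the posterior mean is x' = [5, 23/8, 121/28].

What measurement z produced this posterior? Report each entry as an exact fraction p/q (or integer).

z = [3]

x̄ = F·x = [5, 4, 4]
P̄ = F·P·Fᵀ + Q = [12 2 2; 2 24 3; 2 3 9]
S = H·P̄·Hᵀ + R = [112]
K = P̄·Hᵀ·S⁻¹ = [0; -3/8; 3/28]
x' − x̄ = [0, -9/8, 9/28] = K·y
y = (KᵀK)⁻¹·Kᵀ·(x' − x̄) = [3]
z = y + H·x̄ = [3] + [0] = [3]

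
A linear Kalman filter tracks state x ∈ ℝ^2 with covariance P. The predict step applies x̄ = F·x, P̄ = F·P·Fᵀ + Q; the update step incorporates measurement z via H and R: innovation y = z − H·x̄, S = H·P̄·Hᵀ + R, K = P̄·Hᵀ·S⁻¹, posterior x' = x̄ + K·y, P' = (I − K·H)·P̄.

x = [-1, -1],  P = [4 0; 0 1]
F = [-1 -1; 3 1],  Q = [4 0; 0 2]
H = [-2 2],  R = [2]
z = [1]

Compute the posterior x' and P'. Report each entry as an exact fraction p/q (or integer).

x' = [12/149, 80/149]
P' = [373/149 351/149; 351/149 403/149]

x̄ = F·x = [2, -4]
P̄ = F·P·Fᵀ + Q = [9 -13; -13 39]
y = z − H·x̄ = [13]
S = H·P̄·Hᵀ + R = [298]
K = P̄·Hᵀ·S⁻¹ = [-22/149; 52/149]
x' = x̄ + K·y = [12/149, 80/149]
P' = (I − K·H)·P̄ = [373/149 351/149; 351/149 403/149]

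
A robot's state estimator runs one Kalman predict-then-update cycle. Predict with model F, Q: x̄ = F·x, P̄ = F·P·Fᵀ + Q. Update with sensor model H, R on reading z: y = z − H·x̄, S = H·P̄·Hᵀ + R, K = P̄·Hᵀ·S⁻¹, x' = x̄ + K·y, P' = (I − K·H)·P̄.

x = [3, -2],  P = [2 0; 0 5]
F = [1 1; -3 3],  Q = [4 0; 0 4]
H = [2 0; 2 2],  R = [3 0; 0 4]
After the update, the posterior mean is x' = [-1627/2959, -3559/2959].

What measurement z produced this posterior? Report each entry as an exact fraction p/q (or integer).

x̄ = F·x = [1, -15]
P̄ = F·P·Fᵀ + Q = [11 9; 9 67]
S = H·P̄·Hᵀ + R = [47 80; 80 388]
K = P̄·Hᵀ·S⁻¹ = [1334/2959 30/2959; -1294/2959 1426/2959]
x' − x̄ = [-4586/2959, 40826/2959] = K·y
y = (KᵀK)⁻¹·Kᵀ·(x' − x̄) = [-4, 25]
z = y + H·x̄ = [-4, 25] + [2, -28] = [-2, -3]

z = [-2, -3]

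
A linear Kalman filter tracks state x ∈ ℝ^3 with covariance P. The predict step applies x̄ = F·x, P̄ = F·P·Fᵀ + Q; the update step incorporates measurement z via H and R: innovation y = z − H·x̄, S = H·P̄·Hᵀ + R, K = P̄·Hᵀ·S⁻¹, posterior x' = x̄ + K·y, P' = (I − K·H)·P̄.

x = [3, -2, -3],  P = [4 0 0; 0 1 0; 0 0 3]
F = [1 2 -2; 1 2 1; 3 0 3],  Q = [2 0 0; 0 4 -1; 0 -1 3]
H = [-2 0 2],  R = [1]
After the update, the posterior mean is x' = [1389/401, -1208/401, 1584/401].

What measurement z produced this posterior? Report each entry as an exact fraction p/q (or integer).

x̄ = F·x = [5, -4, 0]
P̄ = F·P·Fᵀ + Q = [22 2 -6; 2 15 20; -6 20 66]
S = H·P̄·Hᵀ + R = [401]
K = P̄·Hᵀ·S⁻¹ = [-56/401; 36/401; 144/401]
x' − x̄ = [-616/401, 396/401, 1584/401] = K·y
y = (KᵀK)⁻¹·Kᵀ·(x' − x̄) = [11]
z = y + H·x̄ = [11] + [-10] = [1]

z = [1]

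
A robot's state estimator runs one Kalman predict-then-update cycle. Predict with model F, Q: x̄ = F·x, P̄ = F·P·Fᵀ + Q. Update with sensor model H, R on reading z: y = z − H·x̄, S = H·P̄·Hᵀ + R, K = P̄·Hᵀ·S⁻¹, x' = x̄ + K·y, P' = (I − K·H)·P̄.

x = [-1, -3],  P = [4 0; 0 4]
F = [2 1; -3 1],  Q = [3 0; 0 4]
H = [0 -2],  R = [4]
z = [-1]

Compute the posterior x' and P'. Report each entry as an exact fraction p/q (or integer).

x' = [-47/9, 22/45]
P' = [127/9 -4/9; -4/9 44/45]

x̄ = F·x = [-5, 0]
P̄ = F·P·Fᵀ + Q = [23 -20; -20 44]
y = z − H·x̄ = [-1]
S = H·P̄·Hᵀ + R = [180]
K = P̄·Hᵀ·S⁻¹ = [2/9; -22/45]
x' = x̄ + K·y = [-47/9, 22/45]
P' = (I − K·H)·P̄ = [127/9 -4/9; -4/9 44/45]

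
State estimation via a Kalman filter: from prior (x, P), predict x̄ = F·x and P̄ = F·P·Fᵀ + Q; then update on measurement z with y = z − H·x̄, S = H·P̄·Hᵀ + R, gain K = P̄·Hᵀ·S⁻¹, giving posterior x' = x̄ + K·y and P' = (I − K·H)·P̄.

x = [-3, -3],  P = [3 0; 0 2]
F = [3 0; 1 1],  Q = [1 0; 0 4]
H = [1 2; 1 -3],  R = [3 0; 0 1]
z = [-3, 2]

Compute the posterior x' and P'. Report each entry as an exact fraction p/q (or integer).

x' = [-840/649, -717/649]
P' = [5385/4543 1224/4543; 1224/4543 711/4543]

x̄ = F·x = [-9, -6]
P̄ = F·P·Fᵀ + Q = [28 9; 9 9]
y = z − H·x̄ = [18, -7]
S = H·P̄·Hᵀ + R = [103 -35; -35 56]
K = P̄·Hᵀ·S⁻¹ = [373/649 1713/4543; 126/649 -909/4543]
x' = x̄ + K·y = [-840/649, -717/649]
P' = (I − K·H)·P̄ = [5385/4543 1224/4543; 1224/4543 711/4543]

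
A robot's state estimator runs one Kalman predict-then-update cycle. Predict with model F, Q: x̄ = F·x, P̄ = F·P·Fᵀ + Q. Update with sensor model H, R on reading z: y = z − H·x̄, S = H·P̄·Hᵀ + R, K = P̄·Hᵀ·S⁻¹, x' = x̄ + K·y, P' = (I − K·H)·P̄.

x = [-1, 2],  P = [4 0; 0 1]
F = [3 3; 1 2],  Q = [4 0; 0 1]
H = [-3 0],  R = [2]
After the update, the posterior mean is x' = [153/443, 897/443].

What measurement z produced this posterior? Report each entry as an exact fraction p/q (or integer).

z = [-1]

x̄ = F·x = [3, 3]
P̄ = F·P·Fᵀ + Q = [49 18; 18 9]
S = H·P̄·Hᵀ + R = [443]
K = P̄·Hᵀ·S⁻¹ = [-147/443; -54/443]
x' − x̄ = [-1176/443, -432/443] = K·y
y = (KᵀK)⁻¹·Kᵀ·(x' − x̄) = [8]
z = y + H·x̄ = [8] + [-9] = [-1]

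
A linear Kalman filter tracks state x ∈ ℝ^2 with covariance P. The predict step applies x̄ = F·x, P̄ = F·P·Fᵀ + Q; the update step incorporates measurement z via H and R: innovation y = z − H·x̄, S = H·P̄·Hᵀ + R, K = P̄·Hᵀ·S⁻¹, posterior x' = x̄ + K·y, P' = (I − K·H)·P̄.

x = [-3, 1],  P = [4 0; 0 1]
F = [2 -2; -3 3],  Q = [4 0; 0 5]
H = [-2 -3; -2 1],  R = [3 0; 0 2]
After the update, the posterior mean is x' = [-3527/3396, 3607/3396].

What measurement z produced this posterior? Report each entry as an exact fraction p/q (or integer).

x̄ = F·x = [-8, 12]
P̄ = F·P·Fᵀ + Q = [24 -30; -30 50]
S = H·P̄·Hᵀ + R = [189 -174; -174 268]
K = P̄·Hᵀ·S⁻¹ = [-193/1698 -413/1132; -415/1698 285/1132]
x' − x̄ = [23641/3396, -37145/3396] = K·y
y = (KᵀK)⁻¹·Kᵀ·(x' − x̄) = [19, -25]
z = y + H·x̄ = [19, -25] + [-20, 28] = [-1, 3]

z = [-1, 3]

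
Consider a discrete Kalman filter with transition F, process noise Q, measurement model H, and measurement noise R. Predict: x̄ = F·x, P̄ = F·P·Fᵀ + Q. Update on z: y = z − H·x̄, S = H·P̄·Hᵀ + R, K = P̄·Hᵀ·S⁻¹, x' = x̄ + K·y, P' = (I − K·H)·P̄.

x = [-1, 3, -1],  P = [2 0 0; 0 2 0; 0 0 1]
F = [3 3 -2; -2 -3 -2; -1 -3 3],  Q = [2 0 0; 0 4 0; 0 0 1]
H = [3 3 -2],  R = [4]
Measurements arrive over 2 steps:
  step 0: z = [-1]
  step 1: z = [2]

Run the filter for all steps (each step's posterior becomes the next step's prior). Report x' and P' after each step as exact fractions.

step 0: x' = [152/127, -571/127, -581/127], P' = [2418/127 -3086/127 -1056/127; -3086/127 4302/127 1828/127; -1056/127 1828/127 1209/127]
step 1: x' = [-87925/56246, 9819/56246, -88587/28123], P' = [316909/56246 -457419/56246 -106155/28123; -457419/56246 1978373/56246 1121697/28123; -106155/28123 1121697/28123 1521686/28123]

step 0: x̄ = F·x = [8, -5, -11]
step 0: P̄ = F·P·Fᵀ + Q = [42 -26 -30; -26 34 16; -30 16 30]
step 0: y = z − H·x̄ = [-32]
step 0: S = H·P̄·Hᵀ + R = [508]
step 0: K = P̄·Hᵀ·S⁻¹ = [27/127; -2/127; -51/254]
step 0: x' = x̄ + K·y = [152/127, -571/127, -581/127]
step 0: P' = (I − K·H)·P̄ = [2418/127 -3086/127 -1056/127; -3086/127 4302/127 1828/127; -1056/127 1828/127 1209/127]
step 1: x̄ = F·x = [-95/127, 2571/127, -182/127]
step 1: P̄ = F·P·Fᵀ + Q = [758/127 12/127 -390/127; 12/127 30190/127 7266/127; -390/127 7266/127 7060/127]
step 1: y = z − H·x̄ = [-7538/127]
step 1: S = H·P̄·Hᵀ + R = [224984/127]
step 1: K = P̄·Hᵀ·S⁻¹ = [1545/112492; 38037/112492; 1627/56246]
step 1: x' = x̄ + K·y = [-87925/56246, 9819/56246, -88587/28123]
step 1: P' = (I − K·H)·P̄ = [316909/56246 -457419/56246 -106155/28123; -457419/56246 1978373/56246 1121697/28123; -106155/28123 1121697/28123 1521686/28123]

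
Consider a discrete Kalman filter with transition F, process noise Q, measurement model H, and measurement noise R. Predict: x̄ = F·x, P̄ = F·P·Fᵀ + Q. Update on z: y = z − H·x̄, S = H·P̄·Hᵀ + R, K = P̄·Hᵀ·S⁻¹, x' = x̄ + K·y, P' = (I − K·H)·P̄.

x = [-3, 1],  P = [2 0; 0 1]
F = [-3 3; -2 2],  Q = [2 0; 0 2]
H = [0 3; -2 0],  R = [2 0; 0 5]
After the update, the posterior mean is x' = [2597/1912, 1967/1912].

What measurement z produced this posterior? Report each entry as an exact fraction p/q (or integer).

x̄ = F·x = [12, 8]
P̄ = F·P·Fᵀ + Q = [29 18; 18 14]
S = H·P̄·Hᵀ + R = [128 -108; -108 121]
K = P̄·Hᵀ·S⁻¹ = [135/1912 -199/478; 597/1912 -9/478]
x' − x̄ = [-20347/1912, -13329/1912] = K·y
y = (KᵀK)⁻¹·Kᵀ·(x' − x̄) = [-21, 22]
z = y + H·x̄ = [-21, 22] + [24, -24] = [3, -2]

z = [3, -2]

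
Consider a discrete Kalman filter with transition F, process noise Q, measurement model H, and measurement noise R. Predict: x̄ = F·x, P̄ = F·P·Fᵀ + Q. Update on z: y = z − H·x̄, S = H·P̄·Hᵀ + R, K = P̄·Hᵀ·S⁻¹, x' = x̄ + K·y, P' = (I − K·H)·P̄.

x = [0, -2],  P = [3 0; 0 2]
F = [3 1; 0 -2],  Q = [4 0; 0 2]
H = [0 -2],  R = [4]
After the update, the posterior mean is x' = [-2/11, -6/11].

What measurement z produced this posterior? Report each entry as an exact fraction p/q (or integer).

x̄ = F·x = [-2, 4]
P̄ = F·P·Fᵀ + Q = [33 -4; -4 10]
S = H·P̄·Hᵀ + R = [44]
K = P̄·Hᵀ·S⁻¹ = [2/11; -5/11]
x' − x̄ = [20/11, -50/11] = K·y
y = (KᵀK)⁻¹·Kᵀ·(x' − x̄) = [10]
z = y + H·x̄ = [10] + [-8] = [2]

z = [2]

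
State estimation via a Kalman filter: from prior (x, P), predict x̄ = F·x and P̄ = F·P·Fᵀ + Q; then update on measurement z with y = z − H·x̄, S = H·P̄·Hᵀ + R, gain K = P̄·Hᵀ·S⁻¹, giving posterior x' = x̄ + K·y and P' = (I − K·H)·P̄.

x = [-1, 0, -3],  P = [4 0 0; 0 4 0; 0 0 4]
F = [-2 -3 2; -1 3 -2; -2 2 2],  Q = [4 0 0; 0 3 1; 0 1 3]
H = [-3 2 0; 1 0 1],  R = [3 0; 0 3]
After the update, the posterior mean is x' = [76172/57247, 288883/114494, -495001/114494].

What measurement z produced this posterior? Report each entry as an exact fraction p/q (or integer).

x̄ = F·x = [-4, 7, -4]
P̄ = F·P·Fᵀ + Q = [72 -44 8; -44 59 17; 8 17 51]
S = H·P̄·Hᵀ + R = [1415 -294; -294 142]
K = P̄·Hᵀ·S⁻¹ = [-9824/57247 11912/57247; 13781/57247 35295/114494; 9383/57247 86425/114494]
x' − x̄ = [305160/57247, -512575/114494, -37025/114494] = K·y
y = (KᵀK)⁻¹·Kᵀ·(x' − x̄) = [-25, 5]
z = y + H·x̄ = [-25, 5] + [26, -8] = [1, -3]

z = [1, -3]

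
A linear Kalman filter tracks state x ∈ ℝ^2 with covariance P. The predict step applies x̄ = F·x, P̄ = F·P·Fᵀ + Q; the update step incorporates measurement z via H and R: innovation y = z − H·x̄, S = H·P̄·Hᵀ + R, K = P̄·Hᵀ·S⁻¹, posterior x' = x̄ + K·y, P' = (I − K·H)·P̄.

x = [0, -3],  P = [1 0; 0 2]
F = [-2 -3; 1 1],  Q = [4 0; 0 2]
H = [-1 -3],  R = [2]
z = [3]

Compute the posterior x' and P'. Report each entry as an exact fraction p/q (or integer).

x' = [219/25, -96/25]
P' = [646/25 -214/25; -214/25 76/25]

x̄ = F·x = [9, -3]
P̄ = F·P·Fᵀ + Q = [26 -8; -8 5]
y = z − H·x̄ = [3]
S = H·P̄·Hᵀ + R = [25]
K = P̄·Hᵀ·S⁻¹ = [-2/25; -7/25]
x' = x̄ + K·y = [219/25, -96/25]
P' = (I − K·H)·P̄ = [646/25 -214/25; -214/25 76/25]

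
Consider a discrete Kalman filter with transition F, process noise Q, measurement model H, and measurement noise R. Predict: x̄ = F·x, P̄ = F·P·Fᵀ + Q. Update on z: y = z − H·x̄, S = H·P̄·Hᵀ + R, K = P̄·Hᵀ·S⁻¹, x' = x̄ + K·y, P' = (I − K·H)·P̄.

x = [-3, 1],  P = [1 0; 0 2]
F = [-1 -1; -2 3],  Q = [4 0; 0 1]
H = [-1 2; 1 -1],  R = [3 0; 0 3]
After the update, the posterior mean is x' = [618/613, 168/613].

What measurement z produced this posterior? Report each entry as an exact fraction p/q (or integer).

z = [-3, -3]

x̄ = F·x = [2, 9]
P̄ = F·P·Fᵀ + Q = [7 -4; -4 23]
S = H·P̄·Hᵀ + R = [118 -65; -65 41]
K = P̄·Hᵀ·S⁻¹ = [100/613 323/613; 295/613 64/613]
x' − x̄ = [-608/613, -5349/613] = K·y
y = (KᵀK)⁻¹·Kᵀ·(x' − x̄) = [-19, 4]
z = y + H·x̄ = [-19, 4] + [16, -7] = [-3, -3]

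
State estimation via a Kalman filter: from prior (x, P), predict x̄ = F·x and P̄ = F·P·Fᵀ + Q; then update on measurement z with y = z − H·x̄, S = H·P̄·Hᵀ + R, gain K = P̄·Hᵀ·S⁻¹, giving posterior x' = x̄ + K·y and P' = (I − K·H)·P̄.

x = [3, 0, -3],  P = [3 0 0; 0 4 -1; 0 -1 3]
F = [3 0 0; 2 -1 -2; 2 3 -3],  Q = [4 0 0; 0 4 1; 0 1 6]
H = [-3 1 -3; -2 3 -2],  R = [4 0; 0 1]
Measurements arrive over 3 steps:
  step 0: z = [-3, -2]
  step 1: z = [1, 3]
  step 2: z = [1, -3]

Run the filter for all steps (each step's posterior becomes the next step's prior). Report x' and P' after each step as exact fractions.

step 0: x' = [23057/152382, 15638/76191, 164429/152382], P' = [2227309/152382 21688/76191 -2175233/152382; 21688/76191 38156/76191 19540/76191; -2175233/152382 19540/76191 2236597/152382]
step 1: x' = [7888638313/8000309962, 3793096741/4000154981, -8206589441/8000309962], P' = [191313614231/72002789658 6763773572/36001394829 -171946351471/72002789658; 6763773572/36001394829 18152121913/36001394829 12903609587/36001394829; -171946351471/72002789658 12903609587/36001394829 206672197025/72002789658]
step 2: x' = [-4704656452000121/3143783355313394, -2441036144698792/1571891677656697, 2121397978857163/3143783355313394], P' = [8348820037170703/3143783355313394 293175546451355/1571891677656697 -7508376012708861/3143783355313394; 293175546451355/1571891677656697 1577426643630265/3143783355313394 1121660248011253/3143783355313394; -7508376012708861/3143783355313394 1121660248011253/3143783355313394 4509106450385130/1571891677656697]

step 0: x̄ = F·x = [9, 12, 15]
step 0: P̄ = F·P·Fᵀ + Q = [31 18 18; 18 28 22; 18 22 99]
step 0: y = z − H·x̄ = [57, 10]
step 0: S = H·P̄·Hᵀ + R = [1286 640; 640 437]
step 0: K = P̄·Hᵀ·S⁻¹ = [-28213/152382 12988/76191; -21382/76191 32012/76191; -36253/152382 -2744/76191]
step 0: x' = x̄ + K·y = [23057/152382, 15638/76191, 164429/152382]
step 0: P' = (I − K·H)·P̄ = [2227309/152382 21688/76191 -2175233/152382; 21688/76191 38156/76191 19540/76191; -2175233/152382 19540/76191 2236597/152382]
step 1: x̄ = F·x = [23057/50794, -157010/76191, -353345/152382]
step 1: P̄ = F·P·Fᵀ + Q = [6885103/50794 4380854/25397 11110445/50794; 4380854/25397 17963072/76191 22030429/76191; 11110445/50794 22030429/76191 56559577/152382]
step 1: y = z − H·x̄ = [-193060/76191, 415429/76191]
step 1: S = H·P̄·Hᵀ + R = [454678892/76191 98618983/76191; 98618983/76191 27423059/76191]
step 1: K = P̄·Hᵀ·S⁻¹ = [-5571780142/36001394829 924057956/36001394829; -10212506891/36001394829 15121599421/36001394829; -9796289686/36001394829 3984983207/36001394829]
step 1: x' = x̄ + K·y = [7888638313/8000309962, 3793096741/4000154981, -8206589441/8000309962]
step 1: P' = (I − K·H)·P̄ = [191313614231/72002789658 6763773572/36001394829 -171946351471/72002789658; 6763773572/36001394829 18152121913/36001394829 12903609587/36001394829; -171946351471/72002789658 12903609587/36001394829 206672197025/72002789658]
step 2: x̄ = F·x = [23665914939/8000309962, 12302131013/4000154981, 63155625395/8000309962]
step 2: P̄ = F·P·Fᵀ + Q = [223314854079/8000309962 356496192130/12000464943 939048924307/24000929886; 356496192130/12000464943 1670474073685/36001394829 1832264871509/36001394829; 939048924307/24000929886 1832264871509/36001394829 5145216000779/72002789658]
step 2: y = z − H·x̄ = [121930334469/4000154981, 37914682352/4000154981]
step 2: S = H·P̄·Hᵀ + R = [41956003515601/36001394829 11460163994162/36001394829; 11460163994162/36001394829 5827913149870/36001394829]
step 2: K = P̄·Hᵀ·S⁻¹ = [-241872622560352/1571891677656697 39082614892223/1571891677656697; -443325922388953/1571891677656697 1316257249062869/3143783355313394; -425981302021618/1571891677656697 345306967910961/3143783355313394]
step 2: x' = x̄ + K·y = [-4704656452000121/3143783355313394, -2441036144698792/1571891677656697, 2121397978857163/3143783355313394]
step 2: P' = (I − K·H)·P̄ = [8348820037170703/3143783355313394 293175546451355/1571891677656697 -7508376012708861/3143783355313394; 293175546451355/1571891677656697 1577426643630265/3143783355313394 1121660248011253/3143783355313394; -7508376012708861/3143783355313394 1121660248011253/3143783355313394 4509106450385130/1571891677656697]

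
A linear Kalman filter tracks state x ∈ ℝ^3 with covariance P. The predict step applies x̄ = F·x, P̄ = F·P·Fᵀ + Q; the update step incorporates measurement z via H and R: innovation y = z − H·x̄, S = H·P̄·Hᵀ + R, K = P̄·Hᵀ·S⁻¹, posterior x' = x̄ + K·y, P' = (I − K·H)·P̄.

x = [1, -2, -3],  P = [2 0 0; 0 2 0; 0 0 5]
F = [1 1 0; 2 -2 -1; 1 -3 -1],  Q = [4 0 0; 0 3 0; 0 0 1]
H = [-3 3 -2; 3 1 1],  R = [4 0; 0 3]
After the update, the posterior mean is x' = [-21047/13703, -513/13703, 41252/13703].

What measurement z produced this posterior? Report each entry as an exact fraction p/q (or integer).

z = [-2, -2]

x̄ = F·x = [-1, 9, 10]
P̄ = F·P·Fᵀ + Q = [8 0 -4; 0 24 21; -4 21 26]
S = H·P̄·Hᵀ + R = [96 5; 5 143]
K = P̄·Hᵀ·S⁻¹ = [-2388/13703 2000/13703; 4065/13703 4170/13703; 3114/13703 3245/13703]
x' − x̄ = [-7344/13703, -123840/13703, -95778/13703] = K·y
y = (KᵀK)⁻¹·Kᵀ·(x' − x̄) = [-12, -18]
z = y + H·x̄ = [-12, -18] + [10, 16] = [-2, -2]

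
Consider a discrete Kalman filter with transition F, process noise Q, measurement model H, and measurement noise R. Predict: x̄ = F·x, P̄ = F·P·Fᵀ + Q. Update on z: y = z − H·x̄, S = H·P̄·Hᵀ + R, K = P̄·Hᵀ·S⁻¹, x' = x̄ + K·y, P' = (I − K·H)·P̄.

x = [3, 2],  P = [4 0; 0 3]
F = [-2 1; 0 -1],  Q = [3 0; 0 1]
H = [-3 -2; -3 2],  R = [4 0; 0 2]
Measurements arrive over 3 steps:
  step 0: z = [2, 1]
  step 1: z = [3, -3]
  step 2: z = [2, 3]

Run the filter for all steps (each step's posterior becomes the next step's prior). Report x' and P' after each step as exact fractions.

step 0: x' = [-38/65, -31/65], P' = [74/455 33/455; 33/455 307/910]
step 1: x' = [401961/3029545, -3163837/3029545], P' = [469412/3029545 182696/3029545; 182696/3029545 878258/3029545]
step 2: x' = [-1131011946/1391150311, 580447393/1391150311], P' = [215440472/1391150311 83441258/1391150311; 83441258/1391150311 400348461/1391150311]

step 0: x̄ = F·x = [-4, -2]
step 0: P̄ = F·P·Fᵀ + Q = [22 -3; -3 4]
step 0: y = z − H·x̄ = [-14, -7]
step 0: S = H·P̄·Hᵀ + R = [182 182; 182 252]
step 0: K = P̄·Hᵀ·S⁻¹ = [-72/455 -6/35; -29/130 8/35]
step 0: x' = x̄ + K·y = [-38/65, -31/65]
step 0: P' = (I − K·H)·P̄ = [74/455 33/455; 33/455 307/910]
step 1: x̄ = F·x = [9/13, 31/65]
step 1: P̄ = F·P·Fᵀ + Q = [673/182 -5/26; -5/26 1217/910]
step 1: y = z − H·x̄ = [392/65, -122/65]
step 1: S = H·P̄·Hᵀ + R = [36693/910 3631/130; 3631/130 39073/910]
step 1: K = P̄·Hᵀ·S⁻¹ = [-443407/3029545 -521422/3029545; -576151/3029545 604214/3029545]
step 1: x' = x̄ + K·y = [401961/3029545, -3163837/3029545]
step 1: P' = (I − K·H)·P̄ = [469412/3029545 182696/3029545; 182696/3029545 878258/3029545]
step 2: x̄ = F·x = [-3967759/3029545, 3163837/3029545]
step 2: P̄ = F·P·Fᵀ + Q = [11113757/3029545 -512866/3029545; -512866/3029545 3907803/3029545]
step 2: y = z − H·x̄ = [483487/3029545, -9142316/3029545]
step 2: S = H·P̄·Hᵀ + R = [121618813/3029545 84392601/3029545; 84392601/3029545 127868507/3029545]
step 2: K = P̄·Hᵀ·S⁻¹ = [-203300983/1391150311 -239719450/1391150311; -262755174/1391150311 275186574/1391150311]
step 2: x' = x̄ + K·y = [-1131011946/1391150311, 580447393/1391150311]
step 2: P' = (I − K·H)·P̄ = [215440472/1391150311 83441258/1391150311; 83441258/1391150311 400348461/1391150311]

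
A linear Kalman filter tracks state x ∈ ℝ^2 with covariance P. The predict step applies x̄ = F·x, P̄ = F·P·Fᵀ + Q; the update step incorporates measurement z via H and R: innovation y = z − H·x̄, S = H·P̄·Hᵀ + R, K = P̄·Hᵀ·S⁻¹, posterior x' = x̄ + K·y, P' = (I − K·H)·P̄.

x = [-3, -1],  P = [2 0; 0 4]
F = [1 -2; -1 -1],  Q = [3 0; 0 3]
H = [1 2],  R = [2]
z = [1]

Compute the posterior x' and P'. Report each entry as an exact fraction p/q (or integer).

x̄ = F·x = [-1, 4]
P̄ = F·P·Fᵀ + Q = [21 6; 6 9]
y = z − H·x̄ = [-6]
S = H·P̄·Hᵀ + R = [83]
K = P̄·Hᵀ·S⁻¹ = [33/83; 24/83]
x' = x̄ + K·y = [-281/83, 188/83]
P' = (I − K·H)·P̄ = [654/83 -294/83; -294/83 171/83]

x' = [-281/83, 188/83]
P' = [654/83 -294/83; -294/83 171/83]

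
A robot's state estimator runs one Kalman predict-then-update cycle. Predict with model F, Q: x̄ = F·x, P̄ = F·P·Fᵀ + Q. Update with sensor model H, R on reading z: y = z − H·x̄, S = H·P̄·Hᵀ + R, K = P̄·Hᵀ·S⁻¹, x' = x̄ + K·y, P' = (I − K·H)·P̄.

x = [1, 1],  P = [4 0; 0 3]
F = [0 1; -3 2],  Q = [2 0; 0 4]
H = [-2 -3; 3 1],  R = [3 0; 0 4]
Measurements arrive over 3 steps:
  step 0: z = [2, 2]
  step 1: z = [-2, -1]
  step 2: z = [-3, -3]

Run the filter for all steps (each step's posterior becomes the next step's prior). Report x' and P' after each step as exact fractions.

step 0: x' = [15083/13627, -19003/13627], P' = [8796/13627 -7320/13627; -7320/13627 10256/13627]
step 1: x' = [-3047314/7290437, 17039357/21871311], P' = [3911892/7290437 -3161640/7290437; -3161640/7290437 14266408/21871311]
step 2: x' = [-33080521587/30371454527, 48603806788/30371454527], P' = [16278056268/30371454527 -13137307080/30371454527; -13137307080/30371454527 19747794456/30371454527]

step 0: x̄ = F·x = [1, -1]
step 0: P̄ = F·P·Fᵀ + Q = [5 6; 6 52]
step 0: y = z − H·x̄ = [1, 0]
step 0: S = H·P̄·Hᵀ + R = [563 -252; -252 137]
step 0: K = P̄·Hᵀ·S⁻¹ = [1456/13627 4767/13627; -5376/13627 -2926/13627]
step 0: x' = x̄ + K·y = [15083/13627, -19003/13627]
step 0: P' = (I − K·H)·P̄ = [8796/13627 -7320/13627; -7320/13627 10256/13627]
step 1: x̄ = F·x = [-19003/13627, -83255/13627]
step 1: P̄ = F·P·Fᵀ + Q = [37510/13627 42472/13627; 42472/13627 262536/13627]
step 1: y = z − H·x̄ = [-315025/13627, 126637/13627]
step 1: S = H·P̄·Hᵀ + R = [3063409/13627 -1479860/13627; -1479860/13627 909466/13627]
step 1: K = P̄·Hᵀ·S⁻¹ = [553712/7290437 2143509/7290437; -7943128/21871311 -3547088/21871311]
step 1: x' = x̄ + K·y = [-3047314/7290437, 17039357/21871311]
step 1: P' = (I − K·H)·P̄ = [3911892/7290437 -3161640/7290437; -3161640/7290437 14266408/21871311]
step 2: x̄ = F·x = [17039357/21871311, 61504540/21871311]
step 2: P̄ = F·P·Fᵀ + Q = [58009030/21871311 56987576/21871311; 56987576/21871311 363991000/21871311]
step 2: y = z − H·x̄ = [152978401/21871311, -178236544/21871311]
step 2: S = H·P̄·Hᵀ + R = [4257419965/21871311 -2066890516/21871311; -2066890516/21871311 1315482970/21871311]
step 2: K = P̄·Hᵀ·S⁻¹ = [2285269568/30371454527 8924215431/30371454527; -10989589736/30371454527 -4916031696/30371454527]
step 2: x' = x̄ + K·y = [-33080521587/30371454527, 48603806788/30371454527]
step 2: P' = (I − K·H)·P̄ = [16278056268/30371454527 -13137307080/30371454527; -13137307080/30371454527 19747794456/30371454527]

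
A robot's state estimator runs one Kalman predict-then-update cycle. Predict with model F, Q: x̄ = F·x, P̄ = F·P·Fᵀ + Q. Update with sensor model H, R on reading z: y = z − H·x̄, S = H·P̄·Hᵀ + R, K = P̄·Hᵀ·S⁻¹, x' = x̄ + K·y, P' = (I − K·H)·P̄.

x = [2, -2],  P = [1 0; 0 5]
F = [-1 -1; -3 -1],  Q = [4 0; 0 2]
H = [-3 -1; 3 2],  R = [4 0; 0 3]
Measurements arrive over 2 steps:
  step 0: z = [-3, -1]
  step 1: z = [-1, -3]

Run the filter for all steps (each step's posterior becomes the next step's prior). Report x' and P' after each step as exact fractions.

step 0: x' = [293/167, -496/167], P' = [972/1169 -1536/1169; -1536/1169 3120/1169]
step 1: x' = [383693/339647, -1007850/339647], P' = [265064/339647 -401664/339647; -401664/339647 795516/339647]

step 0: x̄ = F·x = [0, -4]
step 0: P̄ = F·P·Fᵀ + Q = [10 8; 8 16]
step 0: y = z − H·x̄ = [-7, 7]
step 0: S = H·P̄·Hᵀ + R = [158 -194; -194 253]
step 0: K = P̄·Hᵀ·S⁻¹ = [-345/1169 -52/1169; 372/1169 544/1169]
step 0: x' = x̄ + K·y = [293/167, -496/167]
step 0: P' = (I − K·H)·P̄ = [972/1169 -1536/1169; -1536/1169 3120/1169]
step 1: x̄ = F·x = [203/167, -383/167]
step 1: P̄ = F·P·Fᵀ + Q = [5696/1169 -108/1169; -108/1169 4990/1169]
step 1: y = z − H·x̄ = [59/167, -344/167]
step 1: S = H·P̄·Hᵀ + R = [60282/1169 -60272/1169; -60272/1169 73435/1169]
step 1: K = P̄·Hᵀ·S⁻¹ = [-98382/339647 -2712/339647; 102369/339647 128680/339647]
step 1: x' = x̄ + K·y = [383693/339647, -1007850/339647]
step 1: P' = (I − K·H)·P̄ = [265064/339647 -401664/339647; -401664/339647 795516/339647]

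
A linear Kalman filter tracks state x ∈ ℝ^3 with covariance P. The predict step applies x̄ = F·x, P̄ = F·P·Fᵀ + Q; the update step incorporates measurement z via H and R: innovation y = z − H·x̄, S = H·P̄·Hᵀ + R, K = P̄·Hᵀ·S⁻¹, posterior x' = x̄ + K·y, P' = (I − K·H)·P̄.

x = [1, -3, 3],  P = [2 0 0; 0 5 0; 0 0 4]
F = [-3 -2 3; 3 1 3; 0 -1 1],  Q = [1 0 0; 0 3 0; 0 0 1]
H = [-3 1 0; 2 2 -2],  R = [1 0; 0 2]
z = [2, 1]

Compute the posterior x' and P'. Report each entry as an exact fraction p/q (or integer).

x̄ = F·x = [12, 9, 6]
P̄ = F·P·Fᵀ + Q = [75 8 22; 8 62 7; 22 7 10]
y = z − H·x̄ = [29, -29]
S = H·P̄·Hᵀ + R = [690 -240; -240 422]
K = P̄·Hᵀ·S⁻¹ = [-31147/116790 535/3893; 11569/58395 1601/3893; -7889/116790 201/3893]
x' = x̄ + K·y = [32767/116790, 164621/58395, 297089/116790]
P' = (I − K·H)·P̄ = [42251/116790 47803/58395 121807/116790; 47803/58395 154978/58395 178766/58395; 121807/116790 178766/58395 473309/116790]

x' = [32767/116790, 164621/58395, 297089/116790]
P' = [42251/116790 47803/58395 121807/116790; 47803/58395 154978/58395 178766/58395; 121807/116790 178766/58395 473309/116790]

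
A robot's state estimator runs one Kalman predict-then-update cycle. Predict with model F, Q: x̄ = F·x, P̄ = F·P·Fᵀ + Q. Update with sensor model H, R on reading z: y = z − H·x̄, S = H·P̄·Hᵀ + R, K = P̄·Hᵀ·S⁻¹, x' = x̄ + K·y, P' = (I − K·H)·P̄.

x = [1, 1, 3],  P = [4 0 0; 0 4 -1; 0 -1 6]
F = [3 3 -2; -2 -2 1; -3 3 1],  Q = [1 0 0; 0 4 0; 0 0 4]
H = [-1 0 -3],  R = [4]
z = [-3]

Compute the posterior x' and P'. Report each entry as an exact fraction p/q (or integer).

x̄ = F·x = [0, -1, 3]
P̄ = F·P·Fᵀ + Q = [109 -67 -9; -67 46 5; -9 5 76]
y = z − H·x̄ = [6]
S = H·P̄·Hᵀ + R = [743]
K = P̄·Hᵀ·S⁻¹ = [-82/743; 52/743; -219/743]
x' = x̄ + K·y = [-492/743, -431/743, 915/743]
P' = (I − K·H)·P̄ = [74263/743 -45517/743 -24645/743; -45517/743 31474/743 15103/743; -24645/743 15103/743 8507/743]

x' = [-492/743, -431/743, 915/743]
P' = [74263/743 -45517/743 -24645/743; -45517/743 31474/743 15103/743; -24645/743 15103/743 8507/743]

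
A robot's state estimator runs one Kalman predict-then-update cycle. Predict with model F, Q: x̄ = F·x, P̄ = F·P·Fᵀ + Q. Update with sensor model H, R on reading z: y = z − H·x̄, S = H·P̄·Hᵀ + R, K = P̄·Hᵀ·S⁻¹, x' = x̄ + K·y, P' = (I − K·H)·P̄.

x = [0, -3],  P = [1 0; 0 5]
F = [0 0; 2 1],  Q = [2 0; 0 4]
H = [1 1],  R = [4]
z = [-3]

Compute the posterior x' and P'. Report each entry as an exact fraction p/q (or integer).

x̄ = F·x = [0, -3]
P̄ = F·P·Fᵀ + Q = [2 0; 0 13]
y = z − H·x̄ = [0]
S = H·P̄·Hᵀ + R = [19]
K = P̄·Hᵀ·S⁻¹ = [2/19; 13/19]
x' = x̄ + K·y = [0, -3]
P' = (I − K·H)·P̄ = [34/19 -26/19; -26/19 78/19]

x' = [0, -3]
P' = [34/19 -26/19; -26/19 78/19]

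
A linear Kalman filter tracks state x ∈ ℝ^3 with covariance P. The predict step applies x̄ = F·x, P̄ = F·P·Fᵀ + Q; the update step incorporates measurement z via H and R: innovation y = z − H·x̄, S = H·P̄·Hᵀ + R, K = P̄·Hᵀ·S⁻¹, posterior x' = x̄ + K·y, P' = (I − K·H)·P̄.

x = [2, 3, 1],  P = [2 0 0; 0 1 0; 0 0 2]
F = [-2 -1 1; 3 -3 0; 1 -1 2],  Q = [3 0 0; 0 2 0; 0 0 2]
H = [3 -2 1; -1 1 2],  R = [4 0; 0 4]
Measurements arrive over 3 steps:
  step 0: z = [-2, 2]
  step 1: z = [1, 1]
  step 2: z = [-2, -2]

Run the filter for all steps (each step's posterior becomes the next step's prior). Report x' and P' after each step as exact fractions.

step 0: x' = [-32853/7583, -36579/7583, 9317/7583], P' = [20711/7583 26849/7583 -2307/7583; 26849/7583 40591/7583 -2793/7583; -2307/7583 -2793/7583 5831/7583]
step 1: x' = [7428149/18910597, 1344982/18910597, 10216862/18910597], P' = [83898135/18910597 107915307/18910597 -9962945/18910597; 107915307/18910597 152505931/18910597 -12477005/18910597; -9962945/18910597 -12477005/18910597 14139667/18910597]
step 2: x' = [-55780189049/68637058481, -43941692893/68637058481, -49927047969/68637058481], P' = [303971858793/68637058481 389232643377/68637058481 -35638473475/68637058481; 389232643377/68637058481 547945624325/68637058481 -44328863179/68637058481; -35638473475/68637058481 -44328863179/68637058481 50975764541/68637058481]

step 0: x̄ = F·x = [-6, -3, 1]
step 0: P̄ = F·P·Fᵀ + Q = [14 -9 1; -9 29 9; 1 9 13]
step 0: y = z − H·x̄ = [9, -3]
step 0: S = H·P̄·Hᵀ + R = [337 -141; -141 149]
step 0: K = P̄·Hᵀ·S⁻¹ = [1532/7583 381/7583; -857/7583 2039/7583; 1124/7583 2794/7583]
step 0: x' = x̄ + K·y = [-32853/7583, -36579/7583, 9317/7583]
step 0: P' = (I − K·H)·P̄ = [20711/7583 26849/7583 -2307/7583; 26849/7583 40591/7583 -2793/7583; -2307/7583 -2793/7583 5831/7583]
step 1: x̄ = F·x = [111602/7583, 11178/7583, 22360/7583]
step 1: P̄ = F·P·Fᵀ + Q = [274225/7583 79512/7583 52980/7583; 79512/7583 83602/7583 25728/7583; 52980/7583 25728/7583 48038/7583]
step 1: y = z − H·x̄ = [-327227/7583, 63287/7583]
step 1: S = H·P̄·Hᵀ + R = [2141627/7583 -308527/7583; -308527/7583 312279/7583]
step 1: K = P̄·Hᵀ·S⁻¹ = [12950423/37821194 2045641/37821194; 3128527/37821194 9818307/37821194; 4602421/37821194 12882637/37821194]
step 1: x' = x̄ + K·y = [7428149/18910597, 1344982/18910597, 10216862/18910597]
step 1: P' = (I − K·H)·P̄ = [83898135/18910597 107915307/18910597 -9962945/18910597; 107915307/18910597 152505931/18910597 -12477005/18910597; -9962945/18910597 -12477005/18910597 14139667/18910597]
step 2: x̄ = F·x = [-5984418/18910597, 18249501/18910597, 26516891/18910597]
step 2: P̄ = F·P·Fᵀ + Q = [1055436947/18910597 285417084/18910597 188224152/18910597; 285417084/18910597 222982262/18910597 76804716/18910597; 188224152/18910597 76804716/18910597 125009554/18910597]
step 2: y = z − H·x̄ = [-9885829/18910597, -115088895/18910597]
step 2: S = H·P̄·Hᵀ + R = [7988634553/18910597 -1224464225/18910597; -1224464225/18910597 837587901/18910597]
step 2: K = P̄·Hᵀ·S⁻¹ = [48905908075/137274116962 6991918817/137274116962; 13738909151/137274116962 35027627295/137274116962; 16359035237/137274116962 46630569689/137274116962]
step 2: x' = x̄ + K·y = [-55780189049/68637058481, -43941692893/68637058481, -49927047969/68637058481]
step 2: P' = (I − K·H)·P̄ = [303971858793/68637058481 389232643377/68637058481 -35638473475/68637058481; 389232643377/68637058481 547945624325/68637058481 -44328863179/68637058481; -35638473475/68637058481 -44328863179/68637058481 50975764541/68637058481]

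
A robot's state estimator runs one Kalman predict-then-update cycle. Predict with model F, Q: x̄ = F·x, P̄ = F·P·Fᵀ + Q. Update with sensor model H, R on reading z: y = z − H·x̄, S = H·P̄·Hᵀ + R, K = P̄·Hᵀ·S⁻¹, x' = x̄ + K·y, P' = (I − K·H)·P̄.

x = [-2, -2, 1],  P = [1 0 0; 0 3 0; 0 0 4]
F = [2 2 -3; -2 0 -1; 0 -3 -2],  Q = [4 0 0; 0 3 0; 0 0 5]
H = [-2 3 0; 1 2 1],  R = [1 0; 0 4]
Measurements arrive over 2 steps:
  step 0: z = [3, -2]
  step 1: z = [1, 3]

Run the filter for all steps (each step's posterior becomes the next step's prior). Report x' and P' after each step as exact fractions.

step 0: x̄ = F·x = [-11, 3, 4]
step 0: P̄ = F·P·Fᵀ + Q = [56 8 6; 8 11 8; 6 8 48]
step 0: y = z − H·x̄ = [-28, -1]
step 0: S = H·P̄·Hᵀ + R = [228 -42; -42 228]
step 0: K = P̄·Hᵀ·S⁻¹ = [-1399/4185 1174/4185; 152/1395 521/2790; 473/4185 1372/4185]
step 0: x' = x̄ + K·y = [-893/465, -221/930, 236/465]
step 0: P' = (I − K·H)·P̄ = [19676/4185 4217/1395 -40282/4185; 4217/1395 318/155 -8899/1395; -40282/4185 -8899/1395 99164/4185]
step 1: x̄ = F·x = [-181/31, 10/3, -281/930]
step 1: P̄ = F·P·Fᵀ + Q = [385444/837 130/9 99041/837; 130/9 7 71/9; 99041/837 71/9 174491/4185]
step 1: y = z − H·x̄ = [-641/31, 767/310]
step 1: S = H·P̄·Hᵀ + R = [1450264/837 -308699/279; -308699/279 399989/465]
step 1: K = P̄·Hᵀ·S⁻¹ = [-345503489/1114132087 342718110/1114132087; 139841736/1114132087 226935245/1114132087; 47298077/1114132087 288538207/1114132087]
step 1: x' = x̄ + K·y = [1486977669/1114132087, 8302134743/6684792522, -1802215235/3342396261]
step 1: P' = (I − K·H)·P̄ = [1545685348/1114132087 915289069/1114132087 -2005391046/1114132087; 915289069/1114132087 1970419874/3342396261 -3963484015/3342396261; -2005391046/1114132087 -3963484015/3342396261 17405599652/3342396261]

step 0: x' = [-893/465, -221/930, 236/465], P' = [19676/4185 4217/1395 -40282/4185; 4217/1395 318/155 -8899/1395; -40282/4185 -8899/1395 99164/4185]
step 1: x' = [1486977669/1114132087, 8302134743/6684792522, -1802215235/3342396261], P' = [1545685348/1114132087 915289069/1114132087 -2005391046/1114132087; 915289069/1114132087 1970419874/3342396261 -3963484015/3342396261; -2005391046/1114132087 -3963484015/3342396261 17405599652/3342396261]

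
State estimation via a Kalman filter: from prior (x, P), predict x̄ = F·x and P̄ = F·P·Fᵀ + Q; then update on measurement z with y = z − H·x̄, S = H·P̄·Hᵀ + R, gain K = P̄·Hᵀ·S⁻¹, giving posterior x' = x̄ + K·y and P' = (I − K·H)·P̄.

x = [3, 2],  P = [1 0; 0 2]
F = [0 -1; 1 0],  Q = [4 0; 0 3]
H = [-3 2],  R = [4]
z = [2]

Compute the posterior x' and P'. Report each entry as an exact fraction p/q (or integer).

x' = [16/37, 71/37]
P' = [60/37 72/37; 72/37 116/37]

x̄ = F·x = [-2, 3]
P̄ = F·P·Fᵀ + Q = [6 0; 0 4]
y = z − H·x̄ = [-10]
S = H·P̄·Hᵀ + R = [74]
K = P̄·Hᵀ·S⁻¹ = [-9/37; 4/37]
x' = x̄ + K·y = [16/37, 71/37]
P' = (I − K·H)·P̄ = [60/37 72/37; 72/37 116/37]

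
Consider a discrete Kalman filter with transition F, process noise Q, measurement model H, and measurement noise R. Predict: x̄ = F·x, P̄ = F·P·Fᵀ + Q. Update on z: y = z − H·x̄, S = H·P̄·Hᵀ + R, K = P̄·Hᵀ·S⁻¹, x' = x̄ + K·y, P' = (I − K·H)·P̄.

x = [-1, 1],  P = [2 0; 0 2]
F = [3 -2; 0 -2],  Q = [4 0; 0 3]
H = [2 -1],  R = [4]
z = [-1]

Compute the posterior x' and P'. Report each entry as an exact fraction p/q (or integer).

x̄ = F·x = [-5, -2]
P̄ = F·P·Fᵀ + Q = [30 8; 8 11]
y = z − H·x̄ = [7]
S = H·P̄·Hᵀ + R = [103]
K = P̄·Hᵀ·S⁻¹ = [52/103; 5/103]
x' = x̄ + K·y = [-151/103, -171/103]
P' = (I − K·H)·P̄ = [386/103 564/103; 564/103 1108/103]

x' = [-151/103, -171/103]
P' = [386/103 564/103; 564/103 1108/103]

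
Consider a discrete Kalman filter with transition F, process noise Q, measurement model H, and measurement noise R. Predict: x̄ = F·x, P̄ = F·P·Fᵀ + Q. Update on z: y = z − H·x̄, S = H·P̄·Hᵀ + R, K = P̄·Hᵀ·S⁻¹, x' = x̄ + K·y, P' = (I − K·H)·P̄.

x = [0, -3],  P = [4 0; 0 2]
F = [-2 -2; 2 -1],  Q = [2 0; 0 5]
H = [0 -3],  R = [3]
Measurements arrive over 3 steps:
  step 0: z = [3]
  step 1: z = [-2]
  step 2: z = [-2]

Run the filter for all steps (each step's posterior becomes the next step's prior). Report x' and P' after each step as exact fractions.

step 0: x̄ = F·x = [6, 3]
step 0: P̄ = F·P·Fᵀ + Q = [26 -12; -12 23]
step 0: y = z − H·x̄ = [12]
step 0: S = H·P̄·Hᵀ + R = [210]
step 0: K = P̄·Hᵀ·S⁻¹ = [6/35; -23/70]
step 0: x' = x̄ + K·y = [282/35, -33/35]
step 0: P' = (I − K·H)·P̄ = [694/35 -6/35; -6/35 23/70]
step 1: x̄ = F·x = [-498/35, 597/35]
step 1: P̄ = F·P·Fᵀ + Q = [2844/35 -2741/35; -2741/35 5973/70]
step 1: y = z − H·x̄ = [1721/35]
step 1: S = H·P̄·Hᵀ + R = [53967/70]
step 1: K = P̄·Hᵀ·S⁻¹ = [5482/17989; -5973/17989]
step 1: x' = x̄ + K·y = [13600/17989, 13140/17989]
step 1: P' = (I − K·H)·P̄ = [173778/17989 -5482/17989; -5482/17989 5973/17989]
step 2: x̄ = F·x = [-53480/17989, 14060/17989]
step 2: P̄ = F·P·Fᵀ + Q = [711126/17989 -672202/17989; -672202/17989 812958/17989]
step 2: y = z − H·x̄ = [6202/17989]
step 2: S = H·P̄·Hᵀ + R = [7370589/17989]
step 2: K = P̄·Hᵀ·S⁻¹ = [672202/2456863; -812958/2456863]
step 2: x' = x̄ + K·y = [-7072324/2456863, 1639976/2456863]
step 2: P' = (I − K·H)·P̄ = [21767334/2456863 -672202/2456863; -672202/2456863 812958/2456863]

step 0: x' = [282/35, -33/35], P' = [694/35 -6/35; -6/35 23/70]
step 1: x' = [13600/17989, 13140/17989], P' = [173778/17989 -5482/17989; -5482/17989 5973/17989]
step 2: x' = [-7072324/2456863, 1639976/2456863], P' = [21767334/2456863 -672202/2456863; -672202/2456863 812958/2456863]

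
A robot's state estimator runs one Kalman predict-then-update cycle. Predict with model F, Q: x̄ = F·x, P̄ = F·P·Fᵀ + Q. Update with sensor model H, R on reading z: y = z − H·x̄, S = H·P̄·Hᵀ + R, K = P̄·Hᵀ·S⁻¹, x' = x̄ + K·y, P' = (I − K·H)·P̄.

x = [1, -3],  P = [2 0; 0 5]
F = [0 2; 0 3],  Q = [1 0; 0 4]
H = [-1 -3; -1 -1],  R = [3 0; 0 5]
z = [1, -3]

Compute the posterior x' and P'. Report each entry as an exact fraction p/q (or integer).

x' = [52/153, -109/459]
P' = [241/153 -208/459; -208/459 589/1377]

x̄ = F·x = [-6, -9]
P̄ = F·P·Fᵀ + Q = [21 30; 30 49]
y = z − H·x̄ = [-32, -18]
S = H·P̄·Hᵀ + R = [645 288; 288 135]
K = P̄·Hᵀ·S⁻¹ = [-11/153 -103/459; -127/459 7/1377]
x' = x̄ + K·y = [52/153, -109/459]
P' = (I − K·H)·P̄ = [241/153 -208/459; -208/459 589/1377]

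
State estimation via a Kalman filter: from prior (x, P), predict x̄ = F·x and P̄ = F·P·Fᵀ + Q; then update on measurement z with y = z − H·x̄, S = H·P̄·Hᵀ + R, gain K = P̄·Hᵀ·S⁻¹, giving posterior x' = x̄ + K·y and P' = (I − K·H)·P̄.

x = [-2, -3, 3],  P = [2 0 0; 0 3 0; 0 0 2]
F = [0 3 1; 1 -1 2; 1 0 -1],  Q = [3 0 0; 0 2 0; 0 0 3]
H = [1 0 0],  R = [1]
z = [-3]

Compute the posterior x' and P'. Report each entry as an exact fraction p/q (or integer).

x̄ = F·x = [-6, 7, -5]
P̄ = F·P·Fᵀ + Q = [32 -5 -2; -5 15 -2; -2 -2 7]
y = z − H·x̄ = [3]
S = H·P̄·Hᵀ + R = [33]
K = P̄·Hᵀ·S⁻¹ = [32/33; -5/33; -2/33]
x' = x̄ + K·y = [-34/11, 72/11, -57/11]
P' = (I − K·H)·P̄ = [32/33 -5/33 -2/33; -5/33 470/33 -76/33; -2/33 -76/33 227/33]

x' = [-34/11, 72/11, -57/11]
P' = [32/33 -5/33 -2/33; -5/33 470/33 -76/33; -2/33 -76/33 227/33]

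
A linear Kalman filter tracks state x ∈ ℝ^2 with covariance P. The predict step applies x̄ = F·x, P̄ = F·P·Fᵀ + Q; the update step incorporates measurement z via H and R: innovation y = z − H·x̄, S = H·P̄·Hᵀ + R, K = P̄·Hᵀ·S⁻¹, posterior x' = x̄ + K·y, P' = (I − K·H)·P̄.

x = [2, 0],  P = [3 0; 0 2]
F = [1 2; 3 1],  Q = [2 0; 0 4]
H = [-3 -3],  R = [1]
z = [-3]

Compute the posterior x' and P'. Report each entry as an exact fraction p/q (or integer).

x' = [-340/649, 996/649]
P' = [2353/649 -2327/649; -2327/649 2373/649]

x̄ = F·x = [2, 6]
P̄ = F·P·Fᵀ + Q = [13 13; 13 33]
y = z − H·x̄ = [21]
S = H·P̄·Hᵀ + R = [649]
K = P̄·Hᵀ·S⁻¹ = [-78/649; -138/649]
x' = x̄ + K·y = [-340/649, 996/649]
P' = (I − K·H)·P̄ = [2353/649 -2327/649; -2327/649 2373/649]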